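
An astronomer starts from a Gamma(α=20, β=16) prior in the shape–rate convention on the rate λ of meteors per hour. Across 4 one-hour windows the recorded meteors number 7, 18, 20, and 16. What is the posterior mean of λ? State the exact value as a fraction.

Total count: 7 + 18 + 20 + 16 = 61.
Total exposure: 4 hours.
By Gamma–Poisson conjugacy, the posterior is Gamma(α + Σx, β + Σt) = Gamma(20 + 61, 16 + 4) = Gamma(81, 20).
Posterior mean = α'/β' = 81/20.

81/20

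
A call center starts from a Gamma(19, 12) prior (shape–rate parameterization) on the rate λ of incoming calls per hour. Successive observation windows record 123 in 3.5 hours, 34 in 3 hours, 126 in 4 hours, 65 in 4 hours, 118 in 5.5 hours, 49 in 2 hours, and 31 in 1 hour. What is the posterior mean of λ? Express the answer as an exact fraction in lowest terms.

113/7

Total count: 123 + 34 + 126 + 65 + 118 + 49 + 31 = 546.
Total exposure: 3.5 + 3 + 4 + 4 + 5.5 + 2 + 1 = 23 hours.
Posterior: α' = 19 + 546 = 565, β' = 12 + 23 = 35.
Posterior mean = α'/β' = 565/35 = 113/7.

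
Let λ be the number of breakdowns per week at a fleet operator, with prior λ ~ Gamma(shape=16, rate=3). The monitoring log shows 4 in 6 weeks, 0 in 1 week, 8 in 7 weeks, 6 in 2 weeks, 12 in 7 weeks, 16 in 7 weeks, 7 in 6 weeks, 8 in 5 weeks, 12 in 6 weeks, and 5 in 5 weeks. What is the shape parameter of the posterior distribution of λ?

Total count: 4 + 0 + 8 + 6 + 12 + 16 + 7 + 8 + 12 + 5 = 78.
Total exposure: 6 + 1 + 7 + 2 + 7 + 7 + 6 + 5 + 6 + 5 = 52 weeks.
Posterior: α' = 16 + 78 = 94, β' = 3 + 52 = 55.

94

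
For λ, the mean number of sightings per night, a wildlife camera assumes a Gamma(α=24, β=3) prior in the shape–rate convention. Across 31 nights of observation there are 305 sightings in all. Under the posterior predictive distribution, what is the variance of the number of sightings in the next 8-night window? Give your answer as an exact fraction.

27636/289

Total count 305 over total exposure 31 nights.
Conjugate update: add total count to the shape and total exposure to the rate, giving Gamma(329, 34).
The posterior predictive for a window of length T is Negative Binomial with variance T·α'·(β'+T)/β'² = 8·329·42/1156 = 27636/289.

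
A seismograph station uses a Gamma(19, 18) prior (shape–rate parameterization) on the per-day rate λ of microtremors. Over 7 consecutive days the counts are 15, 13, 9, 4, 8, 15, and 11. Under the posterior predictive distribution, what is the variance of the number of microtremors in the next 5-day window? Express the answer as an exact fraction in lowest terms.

Total count: 15 + 13 + 9 + 4 + 8 + 15 + 11 = 75.
Total exposure: 7 days.
The Gamma prior is conjugate for the Poisson rate, so λ | data ~ Gamma(19+75, 18+7) = Gamma(94, 25).
The posterior predictive for a window of length T is Negative Binomial with variance T·α'·(β'+T)/β'² = 5·94·30/625 = 564/25.

564/25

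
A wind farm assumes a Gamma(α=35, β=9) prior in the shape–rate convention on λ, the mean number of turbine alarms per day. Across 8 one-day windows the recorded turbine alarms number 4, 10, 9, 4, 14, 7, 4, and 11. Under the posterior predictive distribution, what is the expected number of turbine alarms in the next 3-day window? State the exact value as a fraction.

Total count: 4 + 10 + 9 + 4 + 14 + 7 + 4 + 11 = 63.
Total exposure: 8 days.
Posterior: α' = 35 + 63 = 98, β' = 9 + 8 = 17.
Predictive mean over a 3-day window = T·E[λ|data] = 3·98/17 = 294/17.

294/17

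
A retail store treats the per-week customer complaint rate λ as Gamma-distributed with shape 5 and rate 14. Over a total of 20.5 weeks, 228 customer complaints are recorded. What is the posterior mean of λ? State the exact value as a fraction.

466/69

Total count 228 over total exposure 20.5 weeks.
The Gamma prior is conjugate for the Poisson rate, so λ | data ~ Gamma(5+228, 14+20.5) = Gamma(233, 69/2).
Posterior mean = α'/β' = 233/(69/2) = 466/69.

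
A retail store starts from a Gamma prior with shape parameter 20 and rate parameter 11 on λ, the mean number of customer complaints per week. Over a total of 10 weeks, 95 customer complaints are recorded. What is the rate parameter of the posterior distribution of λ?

Total count 95 over total exposure 10 weeks.
Posterior: α' = 20 + 95 = 115, β' = 11 + 10 = 21.

21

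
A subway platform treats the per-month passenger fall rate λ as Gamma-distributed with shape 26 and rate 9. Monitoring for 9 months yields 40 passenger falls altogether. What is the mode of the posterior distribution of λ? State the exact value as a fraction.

Total count 40 over total exposure 9 months.
Conjugate update: add total count to the shape and total exposure to the rate, giving Gamma(66, 18).
Posterior mode = (α'−1)/β' = 65/18.

65/18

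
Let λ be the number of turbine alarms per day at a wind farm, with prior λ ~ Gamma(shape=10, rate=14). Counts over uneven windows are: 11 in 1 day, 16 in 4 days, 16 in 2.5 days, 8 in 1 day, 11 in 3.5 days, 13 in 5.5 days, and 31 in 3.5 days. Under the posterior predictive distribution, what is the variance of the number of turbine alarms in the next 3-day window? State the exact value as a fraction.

Total count: 11 + 16 + 16 + 8 + 11 + 13 + 31 = 106.
Total exposure: 1 + 4 + 2.5 + 1 + 3.5 + 5.5 + 3.5 = 21 days.
Conjugate update: add total count to the shape and total exposure to the rate, giving Gamma(116, 35).
The posterior predictive for a window of length T is Negative Binomial with variance T·α'·(β'+T)/β'² = 3·116·38/1225 = 13224/1225.

13224/1225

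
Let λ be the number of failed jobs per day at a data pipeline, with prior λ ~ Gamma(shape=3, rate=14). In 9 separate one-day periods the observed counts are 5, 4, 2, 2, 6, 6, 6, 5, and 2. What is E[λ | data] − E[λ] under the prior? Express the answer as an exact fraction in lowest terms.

505/322

Total count: 5 + 4 + 2 + 2 + 6 + 6 + 6 + 5 + 2 = 38.
Total exposure: 9 days.
The Gamma prior is conjugate for the Poisson rate, so λ | data ~ Gamma(3+38, 14+9) = Gamma(41, 23).
Posterior mean = 41/23 = 41/23; prior mean = 3/14 = 3/14. Difference = 41/23 − 3/14 = 505/322.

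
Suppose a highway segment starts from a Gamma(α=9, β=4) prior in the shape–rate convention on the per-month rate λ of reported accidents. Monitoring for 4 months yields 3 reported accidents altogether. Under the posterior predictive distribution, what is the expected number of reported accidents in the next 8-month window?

Total count 3 over total exposure 4 months.
Gamma(α, β) with Poisson data over total exposure Σt gives posterior Gamma(α+Σx, β+Σt) = Gamma(12, 8).
Predictive mean over an 8-month window = T·E[λ|data] = 8·12/8 = 12.

12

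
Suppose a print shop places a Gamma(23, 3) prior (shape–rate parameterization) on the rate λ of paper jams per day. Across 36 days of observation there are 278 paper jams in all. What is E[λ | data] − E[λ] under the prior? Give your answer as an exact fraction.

2/39

Total count 278 over total exposure 36 days.
By Gamma–Poisson conjugacy, the posterior is Gamma(α + Σx, β + Σt) = Gamma(23 + 278, 3 + 36) = Gamma(301, 39).
Posterior mean = 301/39 = 301/39; prior mean = 23/3 = 23/3. Difference = 301/39 − 23/3 = 2/39.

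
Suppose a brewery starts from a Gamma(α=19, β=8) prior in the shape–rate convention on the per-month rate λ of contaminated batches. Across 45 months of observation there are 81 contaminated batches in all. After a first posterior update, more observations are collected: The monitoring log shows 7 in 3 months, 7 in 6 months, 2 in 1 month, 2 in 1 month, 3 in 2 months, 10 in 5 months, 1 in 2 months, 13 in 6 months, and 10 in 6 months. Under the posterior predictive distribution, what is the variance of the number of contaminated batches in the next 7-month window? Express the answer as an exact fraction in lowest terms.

Total count 81 over total exposure 45 months.
After the first batch: Gamma(19 + 81, 8 + 45) = Gamma(100, 53).
Total count: 7 + 7 + 2 + 2 + 3 + 10 + 1 + 13 + 10 = 55.
Total exposure: 3 + 6 + 1 + 1 + 2 + 5 + 2 + 6 + 6 = 32 months.
After the second batch: Gamma(100 + 55, 53 + 32) = Gamma(155, 85).
The posterior predictive for a window of length T is Negative Binomial with variance T·α'·(β'+T)/β'² = 7·155·92/7225 = 19964/1445.

19964/1445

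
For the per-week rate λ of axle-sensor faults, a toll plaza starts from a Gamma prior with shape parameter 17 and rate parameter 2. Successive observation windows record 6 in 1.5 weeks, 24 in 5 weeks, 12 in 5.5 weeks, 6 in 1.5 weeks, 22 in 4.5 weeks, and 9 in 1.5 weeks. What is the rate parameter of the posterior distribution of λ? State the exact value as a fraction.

43/2

Total count: 6 + 24 + 12 + 6 + 22 + 9 = 79.
Total exposure: 1.5 + 5 + 5.5 + 1.5 + 4.5 + 1.5 = 19.5 weeks.
Posterior: α' = 17 + 79 = 96, β' = 2 + 19.5 = 43/2.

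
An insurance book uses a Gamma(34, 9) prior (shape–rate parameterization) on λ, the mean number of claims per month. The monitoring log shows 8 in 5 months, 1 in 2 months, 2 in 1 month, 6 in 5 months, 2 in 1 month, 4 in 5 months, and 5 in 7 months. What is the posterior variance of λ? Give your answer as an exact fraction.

Total count: 8 + 1 + 2 + 6 + 2 + 4 + 5 = 28.
Total exposure: 5 + 2 + 1 + 5 + 1 + 5 + 7 = 26 months.
Conjugate update: add total count to the shape and total exposure to the rate, giving Gamma(62, 35).
Posterior variance = α'/β'² = 62/1225.

62/1225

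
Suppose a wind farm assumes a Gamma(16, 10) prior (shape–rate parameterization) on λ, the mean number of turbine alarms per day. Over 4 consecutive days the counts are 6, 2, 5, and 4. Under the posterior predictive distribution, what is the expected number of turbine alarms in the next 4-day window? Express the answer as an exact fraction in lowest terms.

Total count: 6 + 2 + 5 + 4 = 17.
Total exposure: 4 days.
By Gamma–Poisson conjugacy, the posterior is Gamma(α + Σx, β + Σt) = Gamma(16 + 17, 10 + 4) = Gamma(33, 14).
Predictive mean over a 4-day window = T·E[λ|data] = 4·33/14 = 66/7.

66/7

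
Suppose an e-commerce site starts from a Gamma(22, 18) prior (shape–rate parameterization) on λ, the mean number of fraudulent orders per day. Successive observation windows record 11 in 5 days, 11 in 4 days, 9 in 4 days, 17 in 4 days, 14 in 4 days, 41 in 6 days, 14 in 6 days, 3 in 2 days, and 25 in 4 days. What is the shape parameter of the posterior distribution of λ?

Total count: 11 + 11 + 9 + 17 + 14 + 41 + 14 + 3 + 25 = 145.
Total exposure: 5 + 4 + 4 + 4 + 4 + 6 + 6 + 2 + 4 = 39 days.
Posterior: α' = 22 + 145 = 167, β' = 18 + 39 = 57.

167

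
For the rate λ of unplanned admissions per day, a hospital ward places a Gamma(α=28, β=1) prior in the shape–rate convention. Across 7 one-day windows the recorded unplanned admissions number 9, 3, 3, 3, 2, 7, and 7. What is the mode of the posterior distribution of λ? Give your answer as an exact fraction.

61/8

Total count: 9 + 3 + 3 + 3 + 2 + 7 + 7 = 34.
Total exposure: 7 days.
Gamma(α, β) with Poisson data over total exposure Σt gives posterior Gamma(α+Σx, β+Σt) = Gamma(62, 8).
Posterior mode = (α'−1)/β' = 61/8.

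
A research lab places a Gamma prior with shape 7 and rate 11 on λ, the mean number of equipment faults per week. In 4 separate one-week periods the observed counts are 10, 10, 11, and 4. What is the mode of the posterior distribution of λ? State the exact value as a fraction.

Total count: 10 + 10 + 11 + 4 = 35.
Total exposure: 4 weeks.
Gamma(α, β) with Poisson data over total exposure Σt gives posterior Gamma(α+Σx, β+Σt) = Gamma(42, 15).
Posterior mode = (α'−1)/β' = 41/15.

41/15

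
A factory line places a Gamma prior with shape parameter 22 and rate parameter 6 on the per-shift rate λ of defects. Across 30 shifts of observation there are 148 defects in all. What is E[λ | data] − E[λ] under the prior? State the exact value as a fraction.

Total count 148 over total exposure 30 shifts.
By Gamma–Poisson conjugacy, the posterior is Gamma(α + Σx, β + Σt) = Gamma(22 + 148, 6 + 30) = Gamma(170, 36).
Posterior mean = 170/36 = 85/18; prior mean = 22/6 = 11/3. Difference = 85/18 − 11/3 = 19/18.

19/18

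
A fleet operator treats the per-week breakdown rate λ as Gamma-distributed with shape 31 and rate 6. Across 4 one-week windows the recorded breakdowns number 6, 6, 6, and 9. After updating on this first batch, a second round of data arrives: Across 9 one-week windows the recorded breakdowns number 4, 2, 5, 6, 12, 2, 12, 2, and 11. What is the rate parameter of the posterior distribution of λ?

19

Total count: 6 + 6 + 6 + 9 = 27.
Total exposure: 4 weeks.
After the first batch: Gamma(31 + 27, 6 + 4) = Gamma(58, 10).
Total count: 4 + 2 + 5 + 6 + 12 + 2 + 12 + 2 + 11 = 56.
Total exposure: 9 weeks.
After the second batch: Gamma(58 + 56, 10 + 9) = Gamma(114, 19).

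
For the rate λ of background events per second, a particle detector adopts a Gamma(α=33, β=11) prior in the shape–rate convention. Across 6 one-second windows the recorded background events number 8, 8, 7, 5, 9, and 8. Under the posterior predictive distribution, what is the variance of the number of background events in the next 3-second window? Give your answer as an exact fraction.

4680/289

Total count: 8 + 8 + 7 + 5 + 9 + 8 = 45.
Total exposure: 6 seconds.
Conjugate update: add total count to the shape and total exposure to the rate, giving Gamma(78, 17).
The posterior predictive for a window of length T is Negative Binomial with variance T·α'·(β'+T)/β'² = 3·78·20/289 = 4680/289.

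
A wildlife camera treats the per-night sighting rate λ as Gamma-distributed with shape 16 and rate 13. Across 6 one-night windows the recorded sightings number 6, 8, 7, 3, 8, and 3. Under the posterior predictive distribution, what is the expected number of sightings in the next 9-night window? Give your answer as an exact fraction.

Total count: 6 + 8 + 7 + 3 + 8 + 3 = 35.
Total exposure: 6 nights.
Posterior: α' = 16 + 35 = 51, β' = 13 + 6 = 19.
Predictive mean over a 9-night window = T·E[λ|data] = 9·51/19 = 459/19.

459/19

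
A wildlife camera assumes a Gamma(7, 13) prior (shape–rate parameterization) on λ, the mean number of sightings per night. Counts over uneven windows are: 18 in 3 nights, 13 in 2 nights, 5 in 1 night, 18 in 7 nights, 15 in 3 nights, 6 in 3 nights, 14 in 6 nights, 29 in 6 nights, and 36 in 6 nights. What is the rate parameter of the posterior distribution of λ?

Total count: 18 + 13 + 5 + 18 + 15 + 6 + 14 + 29 + 36 = 154.
Total exposure: 3 + 2 + 1 + 7 + 3 + 3 + 6 + 6 + 6 = 37 nights.
Posterior: α' = 7 + 154 = 161, β' = 13 + 37 = 50.

50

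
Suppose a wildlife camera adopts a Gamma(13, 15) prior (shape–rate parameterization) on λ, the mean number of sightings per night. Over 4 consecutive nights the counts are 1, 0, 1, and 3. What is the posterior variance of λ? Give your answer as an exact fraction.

18/361

Total count: 1 + 0 + 1 + 3 = 5.
Total exposure: 4 nights.
Conjugate update: add total count to the shape and total exposure to the rate, giving Gamma(18, 19).
Posterior variance = α'/β'² = 18/361.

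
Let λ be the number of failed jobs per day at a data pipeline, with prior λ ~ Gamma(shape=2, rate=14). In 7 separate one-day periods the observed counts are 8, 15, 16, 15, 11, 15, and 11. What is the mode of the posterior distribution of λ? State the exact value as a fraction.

92/21

Total count: 8 + 15 + 16 + 15 + 11 + 15 + 11 = 91.
Total exposure: 7 days.
Conjugate update: add total count to the shape and total exposure to the rate, giving Gamma(93, 21).
Posterior mode = (α'−1)/β' = 92/21.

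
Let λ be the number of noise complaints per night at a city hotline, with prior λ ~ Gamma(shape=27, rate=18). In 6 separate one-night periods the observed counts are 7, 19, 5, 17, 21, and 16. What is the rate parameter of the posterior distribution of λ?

24

Total count: 7 + 19 + 5 + 17 + 21 + 16 = 85.
Total exposure: 6 nights.
Gamma(α, β) with Poisson data over total exposure Σt gives posterior Gamma(α+Σx, β+Σt) = Gamma(112, 24).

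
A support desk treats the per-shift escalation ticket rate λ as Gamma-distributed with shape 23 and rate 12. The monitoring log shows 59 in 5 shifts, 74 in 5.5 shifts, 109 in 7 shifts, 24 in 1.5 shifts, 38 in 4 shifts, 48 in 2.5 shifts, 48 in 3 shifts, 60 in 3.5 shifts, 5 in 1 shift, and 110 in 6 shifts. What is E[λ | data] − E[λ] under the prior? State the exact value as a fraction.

Total count: 59 + 74 + 109 + 24 + 38 + 48 + 48 + 60 + 5 + 110 = 575.
Total exposure: 5 + 5.5 + 7 + 1.5 + 4 + 2.5 + 3 + 3.5 + 1 + 6 = 39 shifts.
By Gamma–Poisson conjugacy, the posterior is Gamma(α + Σx, β + Σt) = Gamma(23 + 575, 12 + 39) = Gamma(598, 51).
Posterior mean = 598/51 = 598/51; prior mean = 23/12 = 23/12. Difference = 598/51 − 23/12 = 667/68.

667/68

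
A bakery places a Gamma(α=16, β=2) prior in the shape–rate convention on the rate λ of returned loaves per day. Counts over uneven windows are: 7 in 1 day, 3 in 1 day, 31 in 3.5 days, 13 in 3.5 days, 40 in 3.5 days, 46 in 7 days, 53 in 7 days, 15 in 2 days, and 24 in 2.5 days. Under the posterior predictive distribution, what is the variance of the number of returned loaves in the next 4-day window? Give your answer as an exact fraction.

36704/1089

Total count: 7 + 3 + 31 + 13 + 40 + 46 + 53 + 15 + 24 = 232.
Total exposure: 1 + 1 + 3.5 + 3.5 + 3.5 + 7 + 7 + 2 + 2.5 = 31 days.
Conjugate update: add total count to the shape and total exposure to the rate, giving Gamma(248, 33).
The posterior predictive for a window of length T is Negative Binomial with variance T·α'·(β'+T)/β'² = 4·248·37/1089 = 36704/1089.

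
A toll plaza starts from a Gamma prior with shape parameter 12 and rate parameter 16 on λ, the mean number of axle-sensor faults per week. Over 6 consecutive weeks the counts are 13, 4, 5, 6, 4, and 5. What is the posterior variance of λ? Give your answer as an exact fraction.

Total count: 13 + 4 + 5 + 6 + 4 + 5 = 37.
Total exposure: 6 weeks.
By Gamma–Poisson conjugacy, the posterior is Gamma(α + Σx, β + Σt) = Gamma(12 + 37, 16 + 6) = Gamma(49, 22).
Posterior variance = α'/β'² = 49/484.

49/484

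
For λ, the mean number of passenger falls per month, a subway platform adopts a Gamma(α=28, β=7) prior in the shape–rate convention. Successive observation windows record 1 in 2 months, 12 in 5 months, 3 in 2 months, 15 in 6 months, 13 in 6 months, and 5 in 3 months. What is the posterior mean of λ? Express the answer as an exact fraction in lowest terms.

Total count: 1 + 12 + 3 + 15 + 13 + 5 = 49.
Total exposure: 2 + 5 + 2 + 6 + 6 + 3 = 24 months.
Posterior: α' = 28 + 49 = 77, β' = 7 + 24 = 31.
Posterior mean = α'/β' = 77/31.

77/31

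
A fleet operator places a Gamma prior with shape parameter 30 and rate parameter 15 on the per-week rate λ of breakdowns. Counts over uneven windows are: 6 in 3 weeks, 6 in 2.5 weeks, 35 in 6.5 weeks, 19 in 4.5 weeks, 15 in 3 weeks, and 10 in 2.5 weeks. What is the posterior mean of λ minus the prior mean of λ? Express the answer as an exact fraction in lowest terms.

Total count: 6 + 6 + 35 + 19 + 15 + 10 = 91.
Total exposure: 3 + 2.5 + 6.5 + 4.5 + 3 + 2.5 = 22 weeks.
Conjugate update: add total count to the shape and total exposure to the rate, giving Gamma(121, 37).
Posterior mean = 121/37 = 121/37; prior mean = 30/15 = 2. Difference = 121/37 − 2 = 47/37.

47/37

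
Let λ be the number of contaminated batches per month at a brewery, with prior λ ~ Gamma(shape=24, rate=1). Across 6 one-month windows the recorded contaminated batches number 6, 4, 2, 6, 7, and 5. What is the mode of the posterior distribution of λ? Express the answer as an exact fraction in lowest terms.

53/7

Total count: 6 + 4 + 2 + 6 + 7 + 5 = 30.
Total exposure: 6 months.
Gamma(α, β) with Poisson data over total exposure Σt gives posterior Gamma(α+Σx, β+Σt) = Gamma(54, 7).
Posterior mode = (α'−1)/β' = 53/7.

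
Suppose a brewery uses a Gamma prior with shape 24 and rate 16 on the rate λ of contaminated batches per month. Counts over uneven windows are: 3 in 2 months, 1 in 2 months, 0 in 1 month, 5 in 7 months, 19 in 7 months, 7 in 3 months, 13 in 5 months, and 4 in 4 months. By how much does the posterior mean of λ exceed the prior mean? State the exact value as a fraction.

Total count: 3 + 1 + 0 + 5 + 19 + 7 + 13 + 4 = 52.
Total exposure: 2 + 2 + 1 + 7 + 7 + 3 + 5 + 4 = 31 months.
Posterior: α' = 24 + 52 = 76, β' = 16 + 31 = 47.
Posterior mean = 76/47 = 76/47; prior mean = 24/16 = 3/2. Difference = 76/47 − 3/2 = 11/94.

11/94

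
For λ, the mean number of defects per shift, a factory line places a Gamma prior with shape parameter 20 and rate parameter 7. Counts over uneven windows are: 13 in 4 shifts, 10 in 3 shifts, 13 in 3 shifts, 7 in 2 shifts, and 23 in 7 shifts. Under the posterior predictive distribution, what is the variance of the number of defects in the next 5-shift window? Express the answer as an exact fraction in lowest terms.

Total count: 13 + 10 + 13 + 7 + 23 = 66.
Total exposure: 4 + 3 + 3 + 2 + 7 = 19 shifts.
The Gamma prior is conjugate for the Poisson rate, so λ | data ~ Gamma(20+66, 7+19) = Gamma(86, 26).
The posterior predictive for a window of length T is Negative Binomial with variance T·α'·(β'+T)/β'² = 5·86·31/676 = 6665/338.

6665/338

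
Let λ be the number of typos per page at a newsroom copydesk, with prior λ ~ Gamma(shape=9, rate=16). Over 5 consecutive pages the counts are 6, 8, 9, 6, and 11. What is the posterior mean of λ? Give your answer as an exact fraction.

Total count: 6 + 8 + 9 + 6 + 11 = 40.
Total exposure: 5 pages.
Gamma(α, β) with Poisson data over total exposure Σt gives posterior Gamma(α+Σx, β+Σt) = Gamma(49, 21).
Posterior mean = α'/β' = 49/21 = 7/3.

7/3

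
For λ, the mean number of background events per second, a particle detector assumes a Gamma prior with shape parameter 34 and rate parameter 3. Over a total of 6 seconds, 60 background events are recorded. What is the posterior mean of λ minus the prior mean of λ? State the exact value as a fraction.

Total count 60 over total exposure 6 seconds.
Posterior: α' = 34 + 60 = 94, β' = 3 + 6 = 9.
Posterior mean = 94/9 = 94/9; prior mean = 34/3 = 34/3. Difference = 94/9 − 34/3 = -8/9.

-8/9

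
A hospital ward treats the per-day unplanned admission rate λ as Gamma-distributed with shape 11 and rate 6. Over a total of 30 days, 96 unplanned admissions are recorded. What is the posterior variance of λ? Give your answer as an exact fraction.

107/1296

Total count 96 over total exposure 30 days.
By Gamma–Poisson conjugacy, the posterior is Gamma(α + Σx, β + Σt) = Gamma(11 + 96, 6 + 30) = Gamma(107, 36).
Posterior variance = α'/β'² = 107/1296.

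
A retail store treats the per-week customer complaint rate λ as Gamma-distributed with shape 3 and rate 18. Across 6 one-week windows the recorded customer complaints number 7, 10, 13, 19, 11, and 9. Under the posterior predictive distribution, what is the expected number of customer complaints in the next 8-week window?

24

Total count: 7 + 10 + 13 + 19 + 11 + 9 = 69.
Total exposure: 6 weeks.
Posterior: α' = 3 + 69 = 72, β' = 18 + 6 = 24.
Predictive mean over an 8-week window = T·E[λ|data] = 8·72/24 = 24.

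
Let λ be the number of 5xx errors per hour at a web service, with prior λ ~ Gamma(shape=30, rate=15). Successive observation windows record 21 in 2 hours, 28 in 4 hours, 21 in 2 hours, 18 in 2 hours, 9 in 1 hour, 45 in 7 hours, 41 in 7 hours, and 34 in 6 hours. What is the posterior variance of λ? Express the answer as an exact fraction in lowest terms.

Total count: 21 + 28 + 21 + 18 + 9 + 45 + 41 + 34 = 217.
Total exposure: 2 + 4 + 2 + 2 + 1 + 7 + 7 + 6 = 31 hours.
Gamma(α, β) with Poisson data over total exposure Σt gives posterior Gamma(α+Σx, β+Σt) = Gamma(247, 46).
Posterior variance = α'/β'² = 247/2116.

247/2116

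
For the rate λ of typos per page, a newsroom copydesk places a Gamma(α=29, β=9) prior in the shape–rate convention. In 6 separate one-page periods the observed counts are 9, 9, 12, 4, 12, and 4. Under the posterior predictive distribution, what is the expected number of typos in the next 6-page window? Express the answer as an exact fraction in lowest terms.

Total count: 9 + 9 + 12 + 4 + 12 + 4 = 50.
Total exposure: 6 pages.
Conjugate update: add total count to the shape and total exposure to the rate, giving Gamma(79, 15).
Predictive mean over a 6-page window = T·E[λ|data] = 6·79/15 = 158/5.

158/5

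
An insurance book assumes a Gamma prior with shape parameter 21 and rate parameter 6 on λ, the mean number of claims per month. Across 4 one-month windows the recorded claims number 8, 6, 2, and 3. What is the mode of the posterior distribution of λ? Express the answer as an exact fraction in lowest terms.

39/10

Total count: 8 + 6 + 2 + 3 = 19.
Total exposure: 4 months.
By Gamma–Poisson conjugacy, the posterior is Gamma(α + Σx, β + Σt) = Gamma(21 + 19, 6 + 4) = Gamma(40, 10).
Posterior mode = (α'−1)/β' = 39/10.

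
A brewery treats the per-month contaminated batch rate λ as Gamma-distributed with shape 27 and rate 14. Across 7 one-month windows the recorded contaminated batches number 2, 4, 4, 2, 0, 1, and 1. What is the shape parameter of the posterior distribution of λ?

41

Total count: 2 + 4 + 4 + 2 + 0 + 1 + 1 = 14.
Total exposure: 7 months.
Conjugate update: add total count to the shape and total exposure to the rate, giving Gamma(41, 21).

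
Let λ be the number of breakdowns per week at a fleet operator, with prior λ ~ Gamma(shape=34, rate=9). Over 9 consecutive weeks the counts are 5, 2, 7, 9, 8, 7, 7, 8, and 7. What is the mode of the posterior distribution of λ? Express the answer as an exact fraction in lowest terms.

31/6

Total count: 5 + 2 + 7 + 9 + 8 + 7 + 7 + 8 + 7 = 60.
Total exposure: 9 weeks.
By Gamma–Poisson conjugacy, the posterior is Gamma(α + Σx, β + Σt) = Gamma(34 + 60, 9 + 9) = Gamma(94, 18).
Posterior mode = (α'−1)/β' = 93/18 = 31/6.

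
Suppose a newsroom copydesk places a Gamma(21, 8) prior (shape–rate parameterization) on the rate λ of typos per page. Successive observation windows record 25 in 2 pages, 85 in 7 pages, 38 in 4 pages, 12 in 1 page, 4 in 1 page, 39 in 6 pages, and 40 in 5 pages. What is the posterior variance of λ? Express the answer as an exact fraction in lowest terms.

Total count: 25 + 85 + 38 + 12 + 4 + 39 + 40 = 243.
Total exposure: 2 + 7 + 4 + 1 + 1 + 6 + 5 = 26 pages.
Posterior: α' = 21 + 243 = 264, β' = 8 + 26 = 34.
Posterior variance = α'/β'² = 264/1156 = 66/289.

66/289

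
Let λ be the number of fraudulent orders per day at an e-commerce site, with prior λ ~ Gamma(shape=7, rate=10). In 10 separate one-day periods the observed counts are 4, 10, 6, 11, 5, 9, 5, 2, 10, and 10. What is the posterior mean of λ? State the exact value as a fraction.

79/20

Total count: 4 + 10 + 6 + 11 + 5 + 9 + 5 + 2 + 10 + 10 = 72.
Total exposure: 10 days.
The Gamma prior is conjugate for the Poisson rate, so λ | data ~ Gamma(7+72, 10+10) = Gamma(79, 20).
Posterior mean = α'/β' = 79/20.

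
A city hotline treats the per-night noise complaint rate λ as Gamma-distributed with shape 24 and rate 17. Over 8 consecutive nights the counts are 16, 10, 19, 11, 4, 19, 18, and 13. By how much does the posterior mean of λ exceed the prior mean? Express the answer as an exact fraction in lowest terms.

Total count: 16 + 10 + 19 + 11 + 4 + 19 + 18 + 13 = 110.
Total exposure: 8 nights.
Posterior: α' = 24 + 110 = 134, β' = 17 + 8 = 25.
Posterior mean = 134/25 = 134/25; prior mean = 24/17 = 24/17. Difference = 134/25 − 24/17 = 1678/425.

1678/425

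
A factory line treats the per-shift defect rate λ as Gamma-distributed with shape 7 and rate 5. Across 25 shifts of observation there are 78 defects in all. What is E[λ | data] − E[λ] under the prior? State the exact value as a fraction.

Total count 78 over total exposure 25 shifts.
By Gamma–Poisson conjugacy, the posterior is Gamma(α + Σx, β + Σt) = Gamma(7 + 78, 5 + 25) = Gamma(85, 30).
Posterior mean = 85/30 = 17/6; prior mean = 7/5 = 7/5. Difference = 17/6 − 7/5 = 43/30.

43/30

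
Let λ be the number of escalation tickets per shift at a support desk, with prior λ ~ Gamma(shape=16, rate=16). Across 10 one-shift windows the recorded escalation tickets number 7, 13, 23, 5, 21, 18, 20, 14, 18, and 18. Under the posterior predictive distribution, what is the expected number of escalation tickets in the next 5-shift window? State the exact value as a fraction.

Total count: 7 + 13 + 23 + 5 + 21 + 18 + 20 + 14 + 18 + 18 = 157.
Total exposure: 10 shifts.
Posterior: α' = 16 + 157 = 173, β' = 16 + 10 = 26.
Predictive mean over a 5-shift window = T·E[λ|data] = 5·173/26 = 865/26.

865/26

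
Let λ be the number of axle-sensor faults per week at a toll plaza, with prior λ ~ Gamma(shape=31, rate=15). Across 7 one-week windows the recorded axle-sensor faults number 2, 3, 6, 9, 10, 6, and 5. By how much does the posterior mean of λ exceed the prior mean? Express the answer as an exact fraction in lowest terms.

Total count: 2 + 3 + 6 + 9 + 10 + 6 + 5 = 41.
Total exposure: 7 weeks.
Posterior: α' = 31 + 41 = 72, β' = 15 + 7 = 22.
Posterior mean = 72/22 = 36/11; prior mean = 31/15 = 31/15. Difference = 36/11 − 31/15 = 199/165.

199/165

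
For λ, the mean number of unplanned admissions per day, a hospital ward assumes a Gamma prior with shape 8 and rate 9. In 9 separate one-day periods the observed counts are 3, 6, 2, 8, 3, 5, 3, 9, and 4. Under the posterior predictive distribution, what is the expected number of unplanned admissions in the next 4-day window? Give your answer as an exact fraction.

34/3

Total count: 3 + 6 + 2 + 8 + 3 + 5 + 3 + 9 + 4 = 43.
Total exposure: 9 days.
By Gamma–Poisson conjugacy, the posterior is Gamma(α + Σx, β + Σt) = Gamma(8 + 43, 9 + 9) = Gamma(51, 18).
Predictive mean over a 4-day window = T·E[λ|data] = 4·51/18 = 34/3.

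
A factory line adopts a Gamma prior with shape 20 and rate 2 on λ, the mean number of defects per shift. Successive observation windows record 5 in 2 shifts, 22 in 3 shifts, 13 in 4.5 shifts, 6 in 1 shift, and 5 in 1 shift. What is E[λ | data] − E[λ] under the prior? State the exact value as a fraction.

-128/27

Total count: 5 + 22 + 13 + 6 + 5 = 51.
Total exposure: 2 + 3 + 4.5 + 1 + 1 = 11.5 shifts.
Gamma(α, β) with Poisson data over total exposure Σt gives posterior Gamma(α+Σx, β+Σt) = Gamma(71, 27/2).
Posterior mean = 71/(27/2) = 142/27; prior mean = 20/2 = 10. Difference = 142/27 − 10 = -128/27.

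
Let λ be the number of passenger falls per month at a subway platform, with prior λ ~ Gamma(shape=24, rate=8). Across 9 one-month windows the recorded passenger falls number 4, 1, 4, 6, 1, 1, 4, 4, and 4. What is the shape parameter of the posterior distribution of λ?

53

Total count: 4 + 1 + 4 + 6 + 1 + 1 + 4 + 4 + 4 = 29.
Total exposure: 9 months.
Gamma(α, β) with Poisson data over total exposure Σt gives posterior Gamma(α+Σx, β+Σt) = Gamma(53, 17).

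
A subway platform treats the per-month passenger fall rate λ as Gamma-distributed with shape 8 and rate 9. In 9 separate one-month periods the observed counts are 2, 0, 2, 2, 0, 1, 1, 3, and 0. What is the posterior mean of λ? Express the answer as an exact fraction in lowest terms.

19/18

Total count: 2 + 0 + 2 + 2 + 0 + 1 + 1 + 3 + 0 = 11.
Total exposure: 9 months.
By Gamma–Poisson conjugacy, the posterior is Gamma(α + Σx, β + Σt) = Gamma(8 + 11, 9 + 9) = Gamma(19, 18).
Posterior mean = α'/β' = 19/18.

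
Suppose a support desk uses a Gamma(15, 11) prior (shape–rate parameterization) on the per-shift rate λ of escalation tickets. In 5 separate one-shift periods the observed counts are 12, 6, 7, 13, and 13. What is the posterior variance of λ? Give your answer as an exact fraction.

Total count: 12 + 6 + 7 + 13 + 13 = 51.
Total exposure: 5 shifts.
By Gamma–Poisson conjugacy, the posterior is Gamma(α + Σx, β + Σt) = Gamma(15 + 51, 11 + 5) = Gamma(66, 16).
Posterior variance = α'/β'² = 66/256 = 33/128.

33/128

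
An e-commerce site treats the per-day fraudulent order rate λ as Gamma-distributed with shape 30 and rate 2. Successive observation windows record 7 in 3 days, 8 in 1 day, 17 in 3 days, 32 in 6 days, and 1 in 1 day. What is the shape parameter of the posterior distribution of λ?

Total count: 7 + 8 + 17 + 32 + 1 = 65.
Total exposure: 3 + 1 + 3 + 6 + 1 = 14 days.
Conjugate update: add total count to the shape and total exposure to the rate, giving Gamma(95, 16).

95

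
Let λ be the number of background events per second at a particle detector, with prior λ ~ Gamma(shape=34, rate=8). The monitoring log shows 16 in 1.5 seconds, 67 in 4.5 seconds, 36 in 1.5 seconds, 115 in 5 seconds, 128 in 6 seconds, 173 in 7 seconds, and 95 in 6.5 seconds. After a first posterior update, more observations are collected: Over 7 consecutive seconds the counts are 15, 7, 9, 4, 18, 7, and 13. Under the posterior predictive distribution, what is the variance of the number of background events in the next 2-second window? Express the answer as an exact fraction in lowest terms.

Total count: 16 + 67 + 36 + 115 + 128 + 173 + 95 = 630.
Total exposure: 1.5 + 4.5 + 1.5 + 5 + 6 + 7 + 6.5 = 32 seconds.
After the first batch: Gamma(34 + 630, 8 + 32) = Gamma(664, 40).
Total count: 15 + 7 + 9 + 4 + 18 + 7 + 13 = 73.
Total exposure: 7 seconds.
After the second batch: Gamma(664 + 73, 40 + 7) = Gamma(737, 47).
The posterior predictive for a window of length T is Negative Binomial with variance T·α'·(β'+T)/β'² = 2·737·49/2209 = 72226/2209.

72226/2209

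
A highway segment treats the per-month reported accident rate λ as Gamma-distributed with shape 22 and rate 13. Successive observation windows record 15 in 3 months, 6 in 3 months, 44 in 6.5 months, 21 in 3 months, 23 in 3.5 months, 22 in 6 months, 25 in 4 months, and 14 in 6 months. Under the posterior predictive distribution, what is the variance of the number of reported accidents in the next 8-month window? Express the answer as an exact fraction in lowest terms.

112/3

Total count: 15 + 6 + 44 + 21 + 23 + 22 + 25 + 14 = 170.
Total exposure: 3 + 3 + 6.5 + 3 + 3.5 + 6 + 4 + 6 = 35 months.
Conjugate update: add total count to the shape and total exposure to the rate, giving Gamma(192, 48).
The posterior predictive for a window of length T is Negative Binomial with variance T·α'·(β'+T)/β'² = 8·192·56/2304 = 112/3.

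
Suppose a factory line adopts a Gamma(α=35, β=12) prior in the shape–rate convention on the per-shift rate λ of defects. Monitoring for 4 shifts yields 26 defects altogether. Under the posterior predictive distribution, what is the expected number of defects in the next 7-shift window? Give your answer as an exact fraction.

Total count 26 over total exposure 4 shifts.
Posterior: α' = 35 + 26 = 61, β' = 12 + 4 = 16.
Predictive mean over a 7-shift window = T·E[λ|data] = 7·61/16 = 427/16.

427/16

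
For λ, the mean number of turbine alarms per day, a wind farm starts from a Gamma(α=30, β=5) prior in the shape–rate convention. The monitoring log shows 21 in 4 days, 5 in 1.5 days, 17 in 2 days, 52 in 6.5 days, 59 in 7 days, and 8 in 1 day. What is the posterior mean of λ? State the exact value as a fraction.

Total count: 21 + 5 + 17 + 52 + 59 + 8 = 162.
Total exposure: 4 + 1.5 + 2 + 6.5 + 7 + 1 = 22 days.
Posterior: α' = 30 + 162 = 192, β' = 5 + 22 = 27.
Posterior mean = α'/β' = 192/27 = 64/9.

64/9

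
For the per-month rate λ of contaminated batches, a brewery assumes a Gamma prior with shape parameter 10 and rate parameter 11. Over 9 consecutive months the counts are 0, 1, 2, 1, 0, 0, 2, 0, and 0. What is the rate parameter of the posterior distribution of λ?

20

Total count: 0 + 1 + 2 + 1 + 0 + 0 + 2 + 0 + 0 = 6.
Total exposure: 9 months.
By Gamma–Poisson conjugacy, the posterior is Gamma(α + Σx, β + Σt) = Gamma(10 + 6, 11 + 9) = Gamma(16, 20).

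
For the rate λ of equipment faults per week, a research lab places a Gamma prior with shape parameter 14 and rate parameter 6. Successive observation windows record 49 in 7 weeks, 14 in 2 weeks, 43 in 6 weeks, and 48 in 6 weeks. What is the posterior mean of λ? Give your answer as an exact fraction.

56/9

Total count: 49 + 14 + 43 + 48 = 154.
Total exposure: 7 + 2 + 6 + 6 = 21 weeks.
Conjugate update: add total count to the shape and total exposure to the rate, giving Gamma(168, 27).
Posterior mean = α'/β' = 168/27 = 56/9.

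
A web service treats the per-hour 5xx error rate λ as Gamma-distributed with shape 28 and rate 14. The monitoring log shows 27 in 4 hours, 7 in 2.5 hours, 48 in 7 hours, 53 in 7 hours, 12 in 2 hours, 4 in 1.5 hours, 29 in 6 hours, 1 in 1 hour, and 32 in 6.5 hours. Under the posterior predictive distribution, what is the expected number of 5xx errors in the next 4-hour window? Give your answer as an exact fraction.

Total count: 27 + 7 + 48 + 53 + 12 + 4 + 29 + 1 + 32 = 213.
Total exposure: 4 + 2.5 + 7 + 7 + 2 + 1.5 + 6 + 1 + 6.5 = 37.5 hours.
Gamma(α, β) with Poisson data over total exposure Σt gives posterior Gamma(α+Σx, β+Σt) = Gamma(241, 103/2).
Predictive mean over a 4-hour window = T·E[λ|data] = 4·241/(103/2) = 1928/103.

1928/103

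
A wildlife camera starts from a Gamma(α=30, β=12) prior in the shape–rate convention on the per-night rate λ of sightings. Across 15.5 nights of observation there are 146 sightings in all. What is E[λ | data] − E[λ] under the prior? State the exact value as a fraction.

39/10

Total count 146 over total exposure 15.5 nights.
The Gamma prior is conjugate for the Poisson rate, so λ | data ~ Gamma(30+146, 12+15.5) = Gamma(176, 55/2).
Posterior mean = 176/(55/2) = 32/5; prior mean = 30/12 = 5/2. Difference = 32/5 − 5/2 = 39/10.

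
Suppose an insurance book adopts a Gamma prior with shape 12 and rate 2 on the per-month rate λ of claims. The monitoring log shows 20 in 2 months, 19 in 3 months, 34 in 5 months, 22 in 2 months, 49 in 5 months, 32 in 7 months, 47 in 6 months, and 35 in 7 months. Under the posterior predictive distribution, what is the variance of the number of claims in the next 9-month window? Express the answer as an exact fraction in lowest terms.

Total count: 20 + 19 + 34 + 22 + 49 + 32 + 47 + 35 = 258.
Total exposure: 2 + 3 + 5 + 2 + 5 + 7 + 6 + 7 = 37 months.
Conjugate update: add total count to the shape and total exposure to the rate, giving Gamma(270, 39).
The posterior predictive for a window of length T is Negative Binomial with variance T·α'·(β'+T)/β'² = 9·270·48/1521 = 12960/169.

12960/169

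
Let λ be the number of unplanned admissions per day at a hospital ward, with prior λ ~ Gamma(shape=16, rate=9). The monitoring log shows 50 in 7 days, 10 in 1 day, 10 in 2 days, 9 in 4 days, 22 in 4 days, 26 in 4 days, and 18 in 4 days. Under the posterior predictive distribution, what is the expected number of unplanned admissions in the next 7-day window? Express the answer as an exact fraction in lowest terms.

Total count: 50 + 10 + 10 + 9 + 22 + 26 + 18 = 145.
Total exposure: 7 + 1 + 2 + 4 + 4 + 4 + 4 = 26 days.
Gamma(α, β) with Poisson data over total exposure Σt gives posterior Gamma(α+Σx, β+Σt) = Gamma(161, 35).
Predictive mean over a 7-day window = T·E[λ|data] = 7·161/35 = 161/5.

161/5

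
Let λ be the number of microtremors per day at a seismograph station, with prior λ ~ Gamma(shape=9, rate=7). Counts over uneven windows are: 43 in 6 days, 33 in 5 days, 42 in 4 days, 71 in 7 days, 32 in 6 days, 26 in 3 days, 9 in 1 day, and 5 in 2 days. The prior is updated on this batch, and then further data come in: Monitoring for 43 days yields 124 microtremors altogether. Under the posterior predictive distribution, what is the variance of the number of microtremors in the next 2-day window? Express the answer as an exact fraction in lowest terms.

8471/882

Total count: 43 + 33 + 42 + 71 + 32 + 26 + 9 + 5 = 261.
Total exposure: 6 + 5 + 4 + 7 + 6 + 3 + 1 + 2 = 34 days.
After the first batch: Gamma(9 + 261, 7 + 34) = Gamma(270, 41).
Total count 124 over total exposure 43 days.
After the second batch: Gamma(270 + 124, 41 + 43) = Gamma(394, 84).
The posterior predictive for a window of length T is Negative Binomial with variance T·α'·(β'+T)/β'² = 2·394·86/7056 = 8471/882.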